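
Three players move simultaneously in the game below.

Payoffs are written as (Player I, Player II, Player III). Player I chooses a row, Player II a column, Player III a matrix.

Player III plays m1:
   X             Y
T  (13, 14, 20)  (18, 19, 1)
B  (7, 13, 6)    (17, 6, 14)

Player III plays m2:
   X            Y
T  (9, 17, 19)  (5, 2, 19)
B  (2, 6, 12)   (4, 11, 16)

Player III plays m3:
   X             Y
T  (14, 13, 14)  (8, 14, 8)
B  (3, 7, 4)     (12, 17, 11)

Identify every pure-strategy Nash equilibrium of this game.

No pure-strategy Nash equilibrium.

Mark each player's best response to every combination of opponents' strategies; a profile where every player is best-responding is a pure Nash equilibrium.
Player I against (X, m1): payoffs 13, 7 → best response T.
Player I against (X, m2): payoffs 9, 2 → best response T.
Player I against (X, m3): payoffs 14, 3 → best response T.
Player I against (Y, m1): payoffs 18, 17 → best response T.
Player I against (Y, m2): payoffs 5, 4 → best response T.
Player I against (Y, m3): payoffs 8, 12 → best response B.
Player II against (T, m1): payoffs 14, 19 → best response Y.
Player II against (T, m2): payoffs 17, 2 → best response X.
Player II against (T, m3): payoffs 13, 14 → best response Y.
Player II against (B, m1): payoffs 13, 6 → best response X.
Player II against (B, m2): payoffs 6, 11 → best response Y.
Player II against (B, m3): payoffs 7, 17 → best response Y.
Player III against (T, X): payoffs 20, 19, 14 → best response m1.
Player III against (T, Y): payoffs 1, 19, 8 → best response m2.
Player III against (B, X): payoffs 6, 12, 4 → best response m2.
Player III against (B, Y): payoffs 14, 16, 11 → best response m2.
No profile is a mutual best response for all players.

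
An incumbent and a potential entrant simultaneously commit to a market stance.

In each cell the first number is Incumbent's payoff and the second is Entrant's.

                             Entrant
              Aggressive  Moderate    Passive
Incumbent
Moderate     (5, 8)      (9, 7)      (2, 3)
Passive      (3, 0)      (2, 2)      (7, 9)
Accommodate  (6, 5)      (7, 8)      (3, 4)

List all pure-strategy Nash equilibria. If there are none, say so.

Pure NE: (Passive, Passive)

Incumbent against Aggressive: payoffs 5, 3, 6 → best response Accommodate.
Incumbent against Moderate: payoffs 9, 2, 7 → best response Moderate.
Incumbent against Passive: payoffs 2, 7, 3 → best response Passive.
Entrant against Moderate: payoffs 8, 7, 3 → best response Aggressive.
Entrant against Passive: payoffs 0, 2, 9 → best response Passive.
Entrant against Accommodate: payoffs 5, 8, 4 → best response Moderate.
Mutual best responses: (Passive, Passive).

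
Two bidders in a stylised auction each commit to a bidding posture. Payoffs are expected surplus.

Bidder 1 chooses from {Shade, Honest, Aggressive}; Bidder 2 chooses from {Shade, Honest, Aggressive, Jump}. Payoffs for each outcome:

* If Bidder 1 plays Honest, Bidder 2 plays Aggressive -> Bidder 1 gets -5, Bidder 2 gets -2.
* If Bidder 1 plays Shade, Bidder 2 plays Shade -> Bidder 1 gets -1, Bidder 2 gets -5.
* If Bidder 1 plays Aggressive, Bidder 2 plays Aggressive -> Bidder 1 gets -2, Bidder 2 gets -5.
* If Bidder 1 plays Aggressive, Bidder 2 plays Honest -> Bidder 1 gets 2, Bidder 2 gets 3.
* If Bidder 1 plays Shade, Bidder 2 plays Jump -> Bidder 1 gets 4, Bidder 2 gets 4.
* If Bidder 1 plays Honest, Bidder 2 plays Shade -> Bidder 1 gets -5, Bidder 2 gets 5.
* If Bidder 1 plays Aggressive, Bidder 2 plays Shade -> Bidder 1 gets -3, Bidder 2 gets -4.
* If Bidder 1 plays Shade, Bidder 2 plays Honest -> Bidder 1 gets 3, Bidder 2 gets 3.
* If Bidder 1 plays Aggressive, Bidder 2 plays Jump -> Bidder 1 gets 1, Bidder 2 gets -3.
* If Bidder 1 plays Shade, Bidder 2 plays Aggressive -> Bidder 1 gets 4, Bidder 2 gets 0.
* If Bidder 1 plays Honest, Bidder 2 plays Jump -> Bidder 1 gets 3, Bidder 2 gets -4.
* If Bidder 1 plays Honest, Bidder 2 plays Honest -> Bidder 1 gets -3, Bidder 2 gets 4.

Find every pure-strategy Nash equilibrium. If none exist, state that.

For each player, find the best response to each opponent profile; mutual best responses are the pure NE.
Bidder 1 against Shade: payoffs -1, -5, -3 → best response Shade.
Bidder 1 against Honest: payoffs 3, -3, 2 → best response Shade.
Bidder 1 against Aggressive: payoffs 4, -5, -2 → best response Shade.
Bidder 1 against Jump: payoffs 4, 3, 1 → best response Shade.
Bidder 2 against Shade: payoffs -5, 3, 0, 4 → best response Jump.
Bidder 2 against Honest: payoffs 5, 4, -2, -4 → best response Shade.
Bidder 2 against Aggressive: payoffs -4, 3, -5, -3 → best response Honest.
Mutual best responses: (Shade, Jump).

(Shade, Jump)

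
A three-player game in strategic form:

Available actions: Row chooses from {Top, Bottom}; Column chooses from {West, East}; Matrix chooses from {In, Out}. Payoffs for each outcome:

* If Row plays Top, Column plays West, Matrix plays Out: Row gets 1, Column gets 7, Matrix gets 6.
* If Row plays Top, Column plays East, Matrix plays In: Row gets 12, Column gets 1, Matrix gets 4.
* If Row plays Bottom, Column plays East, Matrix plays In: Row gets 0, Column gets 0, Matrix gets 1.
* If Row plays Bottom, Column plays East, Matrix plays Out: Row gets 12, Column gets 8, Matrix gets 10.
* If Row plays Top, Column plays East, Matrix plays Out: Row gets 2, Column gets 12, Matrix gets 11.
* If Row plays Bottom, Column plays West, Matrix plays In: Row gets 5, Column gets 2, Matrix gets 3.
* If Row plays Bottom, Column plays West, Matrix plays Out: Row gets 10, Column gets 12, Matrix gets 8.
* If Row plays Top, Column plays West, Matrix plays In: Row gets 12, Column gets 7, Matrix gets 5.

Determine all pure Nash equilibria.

(Bottom, West, Out)

For each strategy profile, look for a profitable unilateral deviation.
(Top, West, In): Matrix can switch to Out (5 → 6). Not NE.
(Top, West, Out): Row can switch to Bottom (1 → 10). Not NE.
(Top, East, In): Column can switch to West (1 → 7). Not NE.
(Top, East, Out): Row can switch to Bottom (2 → 12). Not NE.
(Bottom, West, In): Row can switch to Top (5 → 12). Not NE.
(Bottom, West, Out): Row gets 10, best alternative 1; Column gets 12, best alternative 8; Matrix gets 8, best alternative 3. No profitable deviation — NE.
(Bottom, East, In): Row can switch to Top (0 → 12). Not NE.
(Bottom, East, Out): Column can switch to West (8 → 12). Not NE.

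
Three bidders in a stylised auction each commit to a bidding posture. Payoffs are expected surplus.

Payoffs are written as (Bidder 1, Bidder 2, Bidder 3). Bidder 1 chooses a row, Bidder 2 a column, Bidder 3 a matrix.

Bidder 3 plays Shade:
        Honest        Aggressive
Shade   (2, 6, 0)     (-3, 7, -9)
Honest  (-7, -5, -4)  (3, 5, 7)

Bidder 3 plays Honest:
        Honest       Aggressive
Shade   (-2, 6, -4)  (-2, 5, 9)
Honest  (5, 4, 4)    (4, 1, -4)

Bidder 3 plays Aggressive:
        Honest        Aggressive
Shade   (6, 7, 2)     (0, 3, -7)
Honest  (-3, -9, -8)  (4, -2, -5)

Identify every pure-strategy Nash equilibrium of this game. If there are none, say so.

Pure-strategy Nash equilibria: (Shade, Honest, Aggressive), (Honest, Honest, Honest), (Honest, Aggressive, Shade)

(Shade, Honest, Shade): Bidder 2 can switch to Aggressive (6 → 7). Not NE.
(Shade, Honest, Honest): Bidder 1 can switch to Honest (-2 → 5). Not NE.
(Shade, Honest, Aggressive): Bidder 1 gets 6, best alternative -3; Bidder 2 gets 7, best alternative 3; Bidder 3 gets 2, best alternative 0. No profitable deviation — NE.
(Shade, Aggressive, Shade): Bidder 1 can switch to Honest (-3 → 3). Not NE.
(Shade, Aggressive, Honest): Bidder 1 can switch to Honest (-2 → 4). Not NE.
(Shade, Aggressive, Aggressive): Bidder 1 can switch to Honest (0 → 4). Not NE.
(Honest, Honest, Shade): Bidder 1 can switch to Shade (-7 → 2). Not NE.
(Honest, Honest, Honest): Bidder 1 gets 5, best alternative -2; Bidder 2 gets 4, best alternative 1; Bidder 3 gets 4, best alternative -4. No profitable deviation — NE.
(Honest, Honest, Aggressive): Bidder 1 can switch to Shade (-3 → 6). Not NE.
(Honest, Aggressive, Shade): Bidder 1 gets 3, best alternative -3; Bidder 2 gets 5, best alternative -5; Bidder 3 gets 7, best alternative -4. No profitable deviation — NE.
(Honest, Aggressive, Honest): Bidder 2 can switch to Honest (1 → 4). Not NE.
(Honest, Aggressive, Aggressive): Bidder 3 can switch to Shade (-5 → 7). Not NE.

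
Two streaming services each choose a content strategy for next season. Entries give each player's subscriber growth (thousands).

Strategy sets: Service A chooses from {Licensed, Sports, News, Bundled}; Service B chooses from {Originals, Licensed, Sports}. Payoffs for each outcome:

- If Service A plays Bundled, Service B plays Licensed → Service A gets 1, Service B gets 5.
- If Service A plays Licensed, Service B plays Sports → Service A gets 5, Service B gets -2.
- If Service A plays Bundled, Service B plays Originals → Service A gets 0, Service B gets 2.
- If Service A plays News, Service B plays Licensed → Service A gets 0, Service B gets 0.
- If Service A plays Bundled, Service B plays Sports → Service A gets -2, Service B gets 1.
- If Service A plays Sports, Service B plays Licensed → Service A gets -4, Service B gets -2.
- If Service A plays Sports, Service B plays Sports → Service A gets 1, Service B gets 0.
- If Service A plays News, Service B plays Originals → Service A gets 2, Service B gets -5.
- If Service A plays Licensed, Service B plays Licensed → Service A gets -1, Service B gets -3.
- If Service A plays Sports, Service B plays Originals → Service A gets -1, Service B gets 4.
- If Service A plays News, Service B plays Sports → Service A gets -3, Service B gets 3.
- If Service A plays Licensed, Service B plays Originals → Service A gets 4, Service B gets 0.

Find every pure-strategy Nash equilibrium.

(Licensed, Originals), (Bundled, Licensed)

Service A against Originals: payoffs 4, -1, 2, 0 → best response Licensed.
Service A against Licensed: payoffs -1, -4, 0, 1 → best response Bundled.
Service A against Sports: payoffs 5, 1, -3, -2 → best response Licensed.
Service B against Licensed: payoffs 0, -3, -2 → best response Originals.
Service B against Sports: payoffs 4, -2, 0 → best response Originals.
Service B against News: payoffs -5, 0, 3 → best response Sports.
Service B against Bundled: payoffs 2, 5, 1 → best response Licensed.
Mutual best responses: (Licensed, Originals); (Bundled, Licensed).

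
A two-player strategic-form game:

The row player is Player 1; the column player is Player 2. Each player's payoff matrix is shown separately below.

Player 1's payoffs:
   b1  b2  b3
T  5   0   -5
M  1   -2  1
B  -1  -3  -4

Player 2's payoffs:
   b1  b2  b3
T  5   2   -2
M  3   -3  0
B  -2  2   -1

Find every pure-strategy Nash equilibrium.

For each strategy profile, look for a profitable unilateral deviation.
(T, b1): Player 1 gets 5, best alternative 1; Player 2 gets 5, best alternative 2. No profitable deviation — NE.
(T, b2): Player 2 can switch to b1 (2 → 5). Not NE.
(T, b3): Player 1 can switch to M (-5 → 1). Not NE.
(M, b1): Player 1 can switch to T (1 → 5). Not NE.
(M, b2): Player 1 can switch to T (-2 → 0). Not NE.
(M, b3): Player 2 can switch to b1 (0 → 3). Not NE.
(B, b1): Player 1 can switch to T (-1 → 5). Not NE.
(B, b2): Player 1 can switch to T (-3 → 0). Not NE.
(B, b3): Player 1 can switch to M (-4 → 1). Not NE.

(T, b1)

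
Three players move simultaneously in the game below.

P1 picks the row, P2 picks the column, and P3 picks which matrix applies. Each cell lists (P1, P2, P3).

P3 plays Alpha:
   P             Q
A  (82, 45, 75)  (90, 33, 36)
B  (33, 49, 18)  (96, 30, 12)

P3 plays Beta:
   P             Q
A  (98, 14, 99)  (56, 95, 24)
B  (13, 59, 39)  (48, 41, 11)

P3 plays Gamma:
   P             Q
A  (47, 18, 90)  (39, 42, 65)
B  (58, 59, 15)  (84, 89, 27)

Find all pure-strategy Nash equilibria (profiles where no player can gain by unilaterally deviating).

P1 against (P, Alpha): payoffs 82, 33 → best response A.
P1 against (P, Beta): payoffs 98, 13 → best response A.
P1 against (P, Gamma): payoffs 47, 58 → best response B.
P1 against (Q, Alpha): payoffs 90, 96 → best response B.
P1 against (Q, Beta): payoffs 56, 48 → best response A.
P1 against (Q, Gamma): payoffs 39, 84 → best response B.
P2 against (A, Alpha): payoffs 45, 33 → best response P.
P2 against (A, Beta): payoffs 14, 95 → best response Q.
P2 against (A, Gamma): payoffs 18, 42 → best response Q.
P2 against (B, Alpha): payoffs 49, 30 → best response P.
P2 against (B, Beta): payoffs 59, 41 → best response P.
P2 against (B, Gamma): payoffs 59, 89 → best response Q.
P3 against (A, P): payoffs 75, 99, 90 → best response Beta.
P3 against (A, Q): payoffs 36, 24, 65 → best response Gamma.
P3 against (B, P): payoffs 18, 39, 15 → best response Beta.
P3 against (B, Q): payoffs 12, 11, 27 → best response Gamma.
Mutual best responses: (B, Q, Gamma).

Pure NE: (B, Q, Gamma)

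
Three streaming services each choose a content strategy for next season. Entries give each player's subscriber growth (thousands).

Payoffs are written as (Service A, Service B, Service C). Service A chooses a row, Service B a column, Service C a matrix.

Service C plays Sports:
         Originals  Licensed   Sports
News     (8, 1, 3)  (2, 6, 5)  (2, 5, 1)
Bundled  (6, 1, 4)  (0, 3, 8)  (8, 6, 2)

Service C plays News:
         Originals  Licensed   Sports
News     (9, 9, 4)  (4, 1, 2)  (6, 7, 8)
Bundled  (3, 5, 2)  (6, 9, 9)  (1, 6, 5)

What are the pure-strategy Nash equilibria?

Pure-strategy Nash equilibria: (News, Originals, News); (News, Licensed, Sports); (Bundled, Licensed, News)

Check each profile: it is a Nash equilibrium iff no player can strictly gain by switching unilaterally.
(News, Originals, Sports): Service B can switch to Licensed (1 → 6). Not NE.
(News, Originals, News): Service A gets 9, best alternative 3; Service B gets 9, best alternative 7; Service C gets 4, best alternative 3. No profitable deviation — NE.
(News, Licensed, Sports): Service A gets 2, best alternative 0; Service B gets 6, best alternative 5; Service C gets 5, best alternative 2. No profitable deviation — NE.
(News, Licensed, News): Service A can switch to Bundled (4 → 6). Not NE.
(News, Sports, Sports): Service A can switch to Bundled (2 → 8). Not NE.
(News, Sports, News): Service B can switch to Originals (7 → 9). Not NE.
(Bundled, Originals, Sports): Service A can switch to News (6 → 8). Not NE.
(Bundled, Originals, News): Service A can switch to News (3 → 9). Not NE.
(Bundled, Licensed, Sports): Service A can switch to News (0 → 2). Not NE.
(Bundled, Licensed, News): Service A gets 6, best alternative 4; Service B gets 9, best alternative 6; Service C gets 9, best alternative 8. No profitable deviation — NE.
(Bundled, Sports, Sports): Service C can switch to News (2 → 5). Not NE.
(Bundled, Sports, News): Service A can switch to News (1 → 6). Not NE.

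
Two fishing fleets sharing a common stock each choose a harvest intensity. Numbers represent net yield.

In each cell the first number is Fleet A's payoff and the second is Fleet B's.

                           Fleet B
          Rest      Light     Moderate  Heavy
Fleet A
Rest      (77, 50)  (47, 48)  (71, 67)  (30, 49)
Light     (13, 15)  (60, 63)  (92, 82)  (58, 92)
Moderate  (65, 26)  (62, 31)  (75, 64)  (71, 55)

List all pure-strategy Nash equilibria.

Fleet A against Rest: payoffs 77, 13, 65 → best response Rest.
Fleet A against Light: payoffs 47, 60, 62 → best response Moderate.
Fleet A against Moderate: payoffs 71, 92, 75 → best response Light.
Fleet A against Heavy: payoffs 30, 58, 71 → best response Moderate.
Fleet B against Rest: payoffs 50, 48, 67, 49 → best response Moderate.
Fleet B against Light: payoffs 15, 63, 82, 92 → best response Heavy.
Fleet B against Moderate: payoffs 26, 31, 64, 55 → best response Moderate.
No profile is a mutual best response for all players.

There is no pure-strategy Nash equilibrium.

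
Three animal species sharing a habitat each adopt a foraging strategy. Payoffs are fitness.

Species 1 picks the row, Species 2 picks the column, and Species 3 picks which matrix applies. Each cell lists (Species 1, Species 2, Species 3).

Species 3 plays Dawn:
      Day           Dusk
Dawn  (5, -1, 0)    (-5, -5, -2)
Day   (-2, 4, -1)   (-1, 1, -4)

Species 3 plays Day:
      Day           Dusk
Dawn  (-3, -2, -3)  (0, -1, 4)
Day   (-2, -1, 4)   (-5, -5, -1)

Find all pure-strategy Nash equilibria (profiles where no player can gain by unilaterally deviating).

The pure Nash equilibria are (Dawn, Day, Dawn) and (Dawn, Dusk, Day) and (Day, Day, Day).

Mark each player's best response to every combination of opponents' strategies; a profile where every player is best-responding is a pure Nash equilibrium.
Species 1 against (Day, Dawn): payoffs 5, -2 → best response Dawn.
Species 1 against (Day, Day): payoffs -3, -2 → best response Day.
Species 1 against (Dusk, Dawn): payoffs -5, -1 → best response Day.
Species 1 against (Dusk, Day): payoffs 0, -5 → best response Dawn.
Species 2 against (Dawn, Dawn): payoffs -1, -5 → best response Day.
Species 2 against (Dawn, Day): payoffs -2, -1 → best response Dusk.
Species 2 against (Day, Dawn): payoffs 4, 1 → best response Day.
Species 2 against (Day, Day): payoffs -1, -5 → best response Day.
Species 3 against (Dawn, Day): payoffs 0, -3 → best response Dawn.
Species 3 against (Dawn, Dusk): payoffs -2, 4 → best response Day.
Species 3 against (Day, Day): payoffs -1, 4 → best response Day.
Species 3 against (Day, Dusk): payoffs -4, -1 → best response Day.
Mutual best responses: (Dawn, Day, Dawn); (Dawn, Dusk, Day); (Day, Day, Day).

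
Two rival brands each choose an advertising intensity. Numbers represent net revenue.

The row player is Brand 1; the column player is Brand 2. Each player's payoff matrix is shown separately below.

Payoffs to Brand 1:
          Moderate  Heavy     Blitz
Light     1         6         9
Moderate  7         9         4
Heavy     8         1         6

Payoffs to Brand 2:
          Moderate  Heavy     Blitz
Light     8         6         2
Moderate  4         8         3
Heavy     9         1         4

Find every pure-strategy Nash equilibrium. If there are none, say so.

The pure Nash equilibria are (Moderate, Heavy) and (Heavy, Moderate).

(Light, Moderate): Brand 1 can switch to Moderate (1 → 7). Not NE.
(Light, Heavy): Brand 1 can switch to Moderate (6 → 9). Not NE.
(Light, Blitz): Brand 2 can switch to Moderate (2 → 8). Not NE.
(Moderate, Moderate): Brand 1 can switch to Heavy (7 → 8). Not NE.
(Moderate, Heavy): Brand 1 gets 9, best alternative 6; Brand 2 gets 8, best alternative 4. No profitable deviation — NE.
(Moderate, Blitz): Brand 1 can switch to Light (4 → 9). Not NE.
(Heavy, Moderate): Brand 1 gets 8, best alternative 7; Brand 2 gets 9, best alternative 4. No profitable deviation — NE.
(Heavy, Heavy): Brand 1 can switch to Light (1 → 6). Not NE.
(Heavy, Blitz): Brand 1 can switch to Light (6 → 9). Not NE.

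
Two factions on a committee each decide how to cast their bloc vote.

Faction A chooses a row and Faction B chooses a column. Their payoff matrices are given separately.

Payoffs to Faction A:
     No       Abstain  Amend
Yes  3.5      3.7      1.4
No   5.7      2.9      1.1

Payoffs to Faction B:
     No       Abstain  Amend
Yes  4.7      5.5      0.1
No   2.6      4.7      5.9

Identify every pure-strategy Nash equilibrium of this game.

(Yes, No): Faction A can switch to No (3.5 → 5.7). Not NE.
(Yes, Abstain): Faction A gets 3.7, best alternative 2.9; Faction B gets 5.5, best alternative 4.7. No profitable deviation — NE.
(Yes, Amend): Faction B can switch to No (0.1 → 4.7). Not NE.
(No, No): Faction B can switch to Abstain (2.6 → 4.7). Not NE.
(No, Abstain): Faction A can switch to Yes (2.9 → 3.7). Not NE.
(No, Amend): Faction A can switch to Yes (1.1 → 1.4). Not NE.

The unique pure-strategy Nash equilibrium is (Yes, Abstain).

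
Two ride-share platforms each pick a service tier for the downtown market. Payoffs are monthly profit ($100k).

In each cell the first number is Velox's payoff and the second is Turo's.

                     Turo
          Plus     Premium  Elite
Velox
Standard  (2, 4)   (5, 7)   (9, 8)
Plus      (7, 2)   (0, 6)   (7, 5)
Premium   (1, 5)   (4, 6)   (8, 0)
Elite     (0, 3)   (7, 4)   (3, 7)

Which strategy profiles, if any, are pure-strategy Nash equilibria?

Velox against Plus: payoffs 2, 7, 1, 0 → best response Plus.
Velox against Premium: payoffs 5, 0, 4, 7 → best response Elite.
Velox against Elite: payoffs 9, 7, 8, 3 → best response Standard.
Turo against Standard: payoffs 4, 7, 8 → best response Elite.
Turo against Plus: payoffs 2, 6, 5 → best response Premium.
Turo against Premium: payoffs 5, 6, 0 → best response Premium.
Turo against Elite: payoffs 3, 4, 7 → best response Elite.
Mutual best responses: (Standard, Elite).

(Standard, Elite)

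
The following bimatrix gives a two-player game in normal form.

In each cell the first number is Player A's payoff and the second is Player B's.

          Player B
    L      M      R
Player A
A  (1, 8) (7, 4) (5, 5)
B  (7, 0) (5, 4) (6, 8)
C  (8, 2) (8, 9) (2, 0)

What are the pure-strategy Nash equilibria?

For each strategy profile, look for a profitable unilateral deviation.
(A, L): Player A can switch to B (1 → 7). Not NE.
(A, M): Player A can switch to C (7 → 8). Not NE.
(A, R): Player A can switch to B (5 → 6). Not NE.
(B, L): Player A can switch to C (7 → 8). Not NE.
(B, M): Player A can switch to A (5 → 7). Not NE.
(B, R): Player A gets 6, best alternative 5; Player B gets 8, best alternative 4. No profitable deviation — NE.
(C, L): Player B can switch to M (2 → 9). Not NE.
(C, M): Player A gets 8, best alternative 7; Player B gets 9, best alternative 2. No profitable deviation — NE.
(C, R): Player A can switch to A (2 → 5). Not NE.

The pure Nash equilibria are (B, R); (C, M).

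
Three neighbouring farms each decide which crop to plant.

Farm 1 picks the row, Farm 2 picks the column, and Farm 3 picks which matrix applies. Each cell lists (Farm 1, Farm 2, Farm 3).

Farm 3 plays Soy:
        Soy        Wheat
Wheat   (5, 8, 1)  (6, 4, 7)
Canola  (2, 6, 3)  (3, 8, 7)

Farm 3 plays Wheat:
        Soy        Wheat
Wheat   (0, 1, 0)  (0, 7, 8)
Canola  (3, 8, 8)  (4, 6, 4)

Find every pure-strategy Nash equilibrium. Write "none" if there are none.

Pure-strategy Nash equilibria: (Wheat, Soy, Soy), (Canola, Soy, Wheat)

(Wheat, Soy, Soy): Farm 1 gets 5, best alternative 2; Farm 2 gets 8, best alternative 4; Farm 3 gets 1, best alternative 0. No profitable deviation — NE.
(Wheat, Soy, Wheat): Farm 1 can switch to Canola (0 → 3). Not NE.
(Wheat, Wheat, Soy): Farm 2 can switch to Soy (4 → 8). Not NE.
(Wheat, Wheat, Wheat): Farm 1 can switch to Canola (0 → 4). Not NE.
(Canola, Soy, Soy): Farm 1 can switch to Wheat (2 → 5). Not NE.
(Canola, Soy, Wheat): Farm 1 gets 3, best alternative 0; Farm 2 gets 8, best alternative 6; Farm 3 gets 8, best alternative 3. No profitable deviation — NE.
(Canola, Wheat, Soy): Farm 1 can switch to Wheat (3 → 6). Not NE.
(Canola, Wheat, Wheat): Farm 2 can switch to Soy (6 → 8). Not NE.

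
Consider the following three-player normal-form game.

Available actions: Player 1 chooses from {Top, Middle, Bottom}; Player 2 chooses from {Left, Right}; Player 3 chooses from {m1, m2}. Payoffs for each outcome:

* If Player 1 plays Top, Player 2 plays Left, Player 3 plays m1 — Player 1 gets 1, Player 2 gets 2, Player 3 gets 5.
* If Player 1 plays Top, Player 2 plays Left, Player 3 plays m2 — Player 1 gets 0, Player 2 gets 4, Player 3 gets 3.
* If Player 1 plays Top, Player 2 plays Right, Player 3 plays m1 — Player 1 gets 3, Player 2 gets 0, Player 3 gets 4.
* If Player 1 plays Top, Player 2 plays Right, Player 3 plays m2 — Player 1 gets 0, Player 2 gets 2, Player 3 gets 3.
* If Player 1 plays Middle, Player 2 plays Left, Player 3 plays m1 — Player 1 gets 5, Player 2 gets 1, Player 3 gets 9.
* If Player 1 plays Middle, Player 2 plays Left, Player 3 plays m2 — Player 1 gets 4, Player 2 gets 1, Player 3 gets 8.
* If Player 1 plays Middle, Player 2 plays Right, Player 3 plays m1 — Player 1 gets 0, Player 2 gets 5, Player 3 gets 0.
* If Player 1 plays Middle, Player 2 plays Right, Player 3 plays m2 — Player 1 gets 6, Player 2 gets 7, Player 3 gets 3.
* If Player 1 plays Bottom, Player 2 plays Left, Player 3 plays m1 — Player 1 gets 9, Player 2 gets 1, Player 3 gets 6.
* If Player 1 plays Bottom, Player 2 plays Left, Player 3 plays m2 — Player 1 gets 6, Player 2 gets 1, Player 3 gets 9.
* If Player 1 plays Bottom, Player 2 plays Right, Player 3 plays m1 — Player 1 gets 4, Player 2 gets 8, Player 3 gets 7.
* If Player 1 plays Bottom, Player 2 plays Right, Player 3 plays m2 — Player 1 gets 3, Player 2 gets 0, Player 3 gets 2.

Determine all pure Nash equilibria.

(Middle, Right, m2); (Bottom, Left, m2); (Bottom, Right, m1)

(Top, Left, m1): Player 1 can switch to Middle (1 → 5). Not NE.
(Top, Left, m2): Player 1 can switch to Middle (0 → 4). Not NE.
(Top, Right, m1): Player 1 can switch to Bottom (3 → 4). Not NE.
(Top, Right, m2): Player 1 can switch to Middle (0 → 6). Not NE.
(Middle, Left, m1): Player 1 can switch to Bottom (5 → 9). Not NE.
(Middle, Left, m2): Player 1 can switch to Bottom (4 → 6). Not NE.
(Middle, Right, m2): Player 1 gets 6, best alternative 3; Player 2 gets 7, best alternative 1; Player 3 gets 3, best alternative 0. No profitable deviation — NE.
(Bottom, Left, m2): Player 1 gets 6, best alternative 4; Player 2 gets 1, best alternative 0; Player 3 gets 9, best alternative 6. No profitable deviation — NE.
(Bottom, Right, m1): Player 1 gets 4, best alternative 3; Player 2 gets 8, best alternative 1; Player 3 gets 7, best alternative 2. No profitable deviation — NE.
(The remaining 3 profiles each have a profitable deviation by the same check.)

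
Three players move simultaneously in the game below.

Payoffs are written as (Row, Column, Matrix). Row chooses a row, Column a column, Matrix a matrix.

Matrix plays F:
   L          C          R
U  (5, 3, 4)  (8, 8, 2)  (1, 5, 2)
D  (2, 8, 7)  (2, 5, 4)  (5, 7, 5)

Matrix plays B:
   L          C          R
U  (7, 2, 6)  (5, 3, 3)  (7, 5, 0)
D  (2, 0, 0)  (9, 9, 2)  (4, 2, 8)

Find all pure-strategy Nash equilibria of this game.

none

(U, L, F): Column can switch to C (3 → 8). Not NE.
(U, L, B): Column can switch to C (2 → 3). Not NE.
(U, C, F): Matrix can switch to B (2 → 3). Not NE.
(U, C, B): Row can switch to D (5 → 9). Not NE.
(U, R, F): Row can switch to D (1 → 5). Not NE.
(U, R, B): Matrix can switch to F (0 → 2). Not NE.
(The remaining 6 profiles each have a profitable deviation by the same check.)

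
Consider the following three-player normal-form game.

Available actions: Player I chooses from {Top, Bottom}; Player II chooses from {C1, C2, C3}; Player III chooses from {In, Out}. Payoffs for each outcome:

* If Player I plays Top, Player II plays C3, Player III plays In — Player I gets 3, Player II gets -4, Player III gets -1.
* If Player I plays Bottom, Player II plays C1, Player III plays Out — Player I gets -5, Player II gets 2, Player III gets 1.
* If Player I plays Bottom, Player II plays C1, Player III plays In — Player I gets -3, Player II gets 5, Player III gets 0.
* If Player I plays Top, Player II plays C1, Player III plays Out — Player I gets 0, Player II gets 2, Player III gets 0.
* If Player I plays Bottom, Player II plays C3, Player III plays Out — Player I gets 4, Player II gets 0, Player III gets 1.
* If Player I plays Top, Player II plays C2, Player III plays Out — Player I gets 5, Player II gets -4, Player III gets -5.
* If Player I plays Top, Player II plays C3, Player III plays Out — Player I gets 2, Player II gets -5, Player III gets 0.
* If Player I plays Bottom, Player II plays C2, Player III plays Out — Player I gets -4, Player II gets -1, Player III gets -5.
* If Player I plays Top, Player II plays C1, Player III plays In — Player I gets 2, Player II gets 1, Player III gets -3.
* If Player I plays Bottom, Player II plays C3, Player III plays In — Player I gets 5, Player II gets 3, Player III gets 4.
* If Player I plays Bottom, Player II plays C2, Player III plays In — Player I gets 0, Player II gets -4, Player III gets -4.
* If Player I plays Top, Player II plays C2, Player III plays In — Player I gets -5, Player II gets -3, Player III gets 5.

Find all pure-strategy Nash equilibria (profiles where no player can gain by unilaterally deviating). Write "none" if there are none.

(Top, C1, In): Player III can switch to Out (-3 → 0). Not NE.
(Top, C1, Out): Player I gets 0, best alternative -5; Player II gets 2, best alternative -4; Player III gets 0, best alternative -3. No profitable deviation — NE.
(Top, C2, In): Player I can switch to Bottom (-5 → 0). Not NE.
(Top, C2, Out): Player II can switch to C1 (-4 → 2). Not NE.
(Top, C3, In): Player I can switch to Bottom (3 → 5). Not NE.
(Top, C3, Out): Player I can switch to Bottom (2 → 4). Not NE.
(Bottom, C1, In): Player I can switch to Top (-3 → 2). Not NE.
(The remaining 5 profiles each have a profitable deviation by the same check.)

Pure NE: (Top, C1, Out)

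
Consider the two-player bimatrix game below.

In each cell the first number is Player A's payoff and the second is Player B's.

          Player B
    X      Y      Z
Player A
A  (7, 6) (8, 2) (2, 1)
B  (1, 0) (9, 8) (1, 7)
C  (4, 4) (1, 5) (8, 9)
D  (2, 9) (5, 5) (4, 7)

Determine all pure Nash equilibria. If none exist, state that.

(A, X) and (B, Y) and (C, Z)

(A, X): Player A gets 7, best alternative 4; Player B gets 6, best alternative 2. No profitable deviation — NE.
(A, Y): Player A can switch to B (8 → 9). Not NE.
(A, Z): Player A can switch to C (2 → 8). Not NE.
(B, X): Player A can switch to A (1 → 7). Not NE.
(B, Y): Player A gets 9, best alternative 8; Player B gets 8, best alternative 7. No profitable deviation — NE.
(B, Z): Player A can switch to A (1 → 2). Not NE.
(C, X): Player A can switch to A (4 → 7). Not NE.
(C, Y): Player A can switch to A (1 → 8). Not NE.
(C, Z): Player A gets 8, best alternative 4; Player B gets 9, best alternative 5. No profitable deviation — NE.
(D, X): Player A can switch to A (2 → 7). Not NE.
(D, Y): Player A can switch to A (5 → 8). Not NE.
(D, Z): Player A can switch to C (4 → 8). Not NE.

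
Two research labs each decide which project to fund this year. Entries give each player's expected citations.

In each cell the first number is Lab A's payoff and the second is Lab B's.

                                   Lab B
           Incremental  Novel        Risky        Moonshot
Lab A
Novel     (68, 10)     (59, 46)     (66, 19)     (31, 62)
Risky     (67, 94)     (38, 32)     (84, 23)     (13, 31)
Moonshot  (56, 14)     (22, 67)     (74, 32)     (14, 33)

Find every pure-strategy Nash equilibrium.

(Novel, Incremental): Lab B can switch to Novel (10 → 46). Not NE.
(Novel, Novel): Lab B can switch to Moonshot (46 → 62). Not NE.
(Novel, Risky): Lab A can switch to Risky (66 → 84). Not NE.
(Novel, Moonshot): Lab A gets 31, best alternative 14; Lab B gets 62, best alternative 46. No profitable deviation — NE.
(Risky, Incremental): Lab A can switch to Novel (67 → 68). Not NE.
(Risky, Novel): Lab A can switch to Novel (38 → 59). Not NE.
(Risky, Risky): Lab B can switch to Incremental (23 → 94). Not NE.
(The remaining 5 profiles each have a profitable deviation by the same check.)

(Novel, Moonshot)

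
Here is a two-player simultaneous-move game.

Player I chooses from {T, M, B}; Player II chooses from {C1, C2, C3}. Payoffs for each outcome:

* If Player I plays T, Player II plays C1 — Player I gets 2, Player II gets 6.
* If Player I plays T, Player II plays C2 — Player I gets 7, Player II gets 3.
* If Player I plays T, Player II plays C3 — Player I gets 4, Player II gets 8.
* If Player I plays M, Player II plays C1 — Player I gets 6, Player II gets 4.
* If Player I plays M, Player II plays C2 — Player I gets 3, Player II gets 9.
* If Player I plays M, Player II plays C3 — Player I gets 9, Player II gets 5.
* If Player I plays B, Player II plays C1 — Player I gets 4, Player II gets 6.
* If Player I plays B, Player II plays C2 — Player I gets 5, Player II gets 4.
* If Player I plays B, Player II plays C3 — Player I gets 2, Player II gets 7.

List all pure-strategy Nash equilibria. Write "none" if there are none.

This game has no pure Nash equilibrium.

Player I against C1: payoffs 2, 6, 4 → best response M.
Player I against C2: payoffs 7, 3, 5 → best response T.
Player I against C3: payoffs 4, 9, 2 → best response M.
Player II against T: payoffs 6, 3, 8 → best response C3.
Player II against M: payoffs 4, 9, 5 → best response C2.
Player II against B: payoffs 6, 4, 7 → best response C3.
No profile is a mutual best response for all players.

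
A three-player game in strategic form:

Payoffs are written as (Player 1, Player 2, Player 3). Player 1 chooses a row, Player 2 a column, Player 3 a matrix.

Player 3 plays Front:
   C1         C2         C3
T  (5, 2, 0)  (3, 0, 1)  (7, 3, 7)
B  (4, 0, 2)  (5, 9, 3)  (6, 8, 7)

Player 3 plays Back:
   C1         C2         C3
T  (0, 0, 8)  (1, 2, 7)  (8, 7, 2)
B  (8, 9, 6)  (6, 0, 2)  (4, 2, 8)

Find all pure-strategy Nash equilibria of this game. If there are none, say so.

(T, C3, Front) and (B, C1, Back) and (B, C2, Front)

Mark each player's best response to every combination of opponents' strategies; a profile where every player is best-responding is a pure Nash equilibrium.
Player 1 against (C1, Front): payoffs 5, 4 → best response T.
Player 1 against (C1, Back): payoffs 0, 8 → best response B.
Player 1 against (C2, Front): payoffs 3, 5 → best response B.
Player 1 against (C2, Back): payoffs 1, 6 → best response B.
Player 1 against (C3, Front): payoffs 7, 6 → best response T.
Player 1 against (C3, Back): payoffs 8, 4 → best response T.
Player 2 against (T, Front): payoffs 2, 0, 3 → best response C3.
Player 2 against (T, Back): payoffs 0, 2, 7 → best response C3.
Player 2 against (B, Front): payoffs 0, 9, 8 → best response C2.
Player 2 against (B, Back): payoffs 9, 0, 2 → best response C1.
Player 3 against (T, C1): payoffs 0, 8 → best response Back.
Player 3 against (T, C2): payoffs 1, 7 → best response Back.
Player 3 against (T, C3): payoffs 7, 2 → best response Front.
Player 3 against (B, C1): payoffs 2, 6 → best response Back.
Player 3 against (B, C2): payoffs 3, 2 → best response Front.
Player 3 against (B, C3): payoffs 7, 8 → best response Back.
Mutual best responses: (T, C3, Front); (B, C1, Back); (B, C2, Front).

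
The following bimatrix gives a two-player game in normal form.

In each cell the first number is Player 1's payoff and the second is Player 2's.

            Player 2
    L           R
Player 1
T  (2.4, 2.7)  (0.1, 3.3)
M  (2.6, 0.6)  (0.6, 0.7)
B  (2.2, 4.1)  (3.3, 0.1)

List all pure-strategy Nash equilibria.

This game has no pure Nash equilibrium.

Player 1 against L: payoffs 2.4, 2.6, 2.2 → best response M.
Player 1 against R: payoffs 0.1, 0.6, 3.3 → best response B.
Player 2 against T: payoffs 2.7, 3.3 → best response R.
Player 2 against M: payoffs 0.6, 0.7 → best response R.
Player 2 against B: payoffs 4.1, 0.1 → best response L.
No profile is a mutual best response for all players.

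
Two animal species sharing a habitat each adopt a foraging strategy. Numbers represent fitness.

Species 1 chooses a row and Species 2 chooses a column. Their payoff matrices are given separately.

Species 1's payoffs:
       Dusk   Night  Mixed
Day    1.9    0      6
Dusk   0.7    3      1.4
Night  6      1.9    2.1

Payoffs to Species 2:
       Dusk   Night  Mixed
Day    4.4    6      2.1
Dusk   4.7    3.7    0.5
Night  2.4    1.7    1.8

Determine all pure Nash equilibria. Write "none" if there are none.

(Night, Dusk)

For each strategy profile, look for a profitable unilateral deviation.
(Day, Dusk): Species 1 can switch to Night (1.9 → 6). Not NE.
(Day, Night): Species 1 can switch to Dusk (0 → 3). Not NE.
(Day, Mixed): Species 2 can switch to Dusk (2.1 → 4.4). Not NE.
(Dusk, Dusk): Species 1 can switch to Day (0.7 → 1.9). Not NE.
(Dusk, Night): Species 2 can switch to Dusk (3.7 → 4.7). Not NE.
(Dusk, Mixed): Species 1 can switch to Day (1.4 → 6). Not NE.
(Night, Dusk): Species 1 gets 6, best alternative 1.9; Species 2 gets 2.4, best alternative 1.8. No profitable deviation — NE.
(Night, Night): Species 1 can switch to Dusk (1.9 → 3). Not NE.
(Night, Mixed): Species 1 can switch to Day (2.1 → 6). Not NE.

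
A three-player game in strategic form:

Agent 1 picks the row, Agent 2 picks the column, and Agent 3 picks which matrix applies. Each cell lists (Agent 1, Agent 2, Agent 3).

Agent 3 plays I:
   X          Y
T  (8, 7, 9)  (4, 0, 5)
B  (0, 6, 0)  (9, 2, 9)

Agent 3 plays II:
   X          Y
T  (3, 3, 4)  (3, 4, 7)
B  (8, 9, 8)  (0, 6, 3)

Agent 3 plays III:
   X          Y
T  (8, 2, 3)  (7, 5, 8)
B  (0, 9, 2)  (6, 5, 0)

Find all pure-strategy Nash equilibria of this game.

(T, X, I): Agent 1 gets 8, best alternative 0; Agent 2 gets 7, best alternative 0; Agent 3 gets 9, best alternative 4. No profitable deviation — NE.
(T, X, II): Agent 1 can switch to B (3 → 8). Not NE.
(T, X, III): Agent 2 can switch to Y (2 → 5). Not NE.
(T, Y, I): Agent 1 can switch to B (4 → 9). Not NE.
(T, Y, II): Agent 3 can switch to III (7 → 8). Not NE.
(T, Y, III): Agent 1 gets 7, best alternative 6; Agent 2 gets 5, best alternative 2; Agent 3 gets 8, best alternative 7. No profitable deviation — NE.
(B, X, I): Agent 1 can switch to T (0 → 8). Not NE.
(B, X, II): Agent 1 gets 8, best alternative 3; Agent 2 gets 9, best alternative 6; Agent 3 gets 8, best alternative 2. No profitable deviation — NE.
(B, X, III): Agent 1 can switch to T (0 → 8). Not NE.
(B, Y, I): Agent 2 can switch to X (2 → 6). Not NE.
(B, Y, II): Agent 1 can switch to T (0 → 3). Not NE.
(B, Y, III): Agent 1 can switch to T (6 → 7). Not NE.

The pure Nash equilibria are (T, X, I); (T, Y, III); (B, X, II).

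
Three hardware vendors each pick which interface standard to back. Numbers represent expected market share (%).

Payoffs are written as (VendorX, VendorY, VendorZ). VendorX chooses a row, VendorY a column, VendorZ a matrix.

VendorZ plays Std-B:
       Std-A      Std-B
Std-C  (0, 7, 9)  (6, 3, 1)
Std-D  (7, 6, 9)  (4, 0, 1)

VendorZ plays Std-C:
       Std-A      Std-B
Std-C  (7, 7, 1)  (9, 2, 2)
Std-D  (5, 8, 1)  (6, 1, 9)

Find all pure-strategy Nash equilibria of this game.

For each strategy profile, look for a profitable unilateral deviation.
(Std-C, Std-A, Std-B): VendorX can switch to Std-D (0 → 7). Not NE.
(Std-C, Std-A, Std-C): VendorZ can switch to Std-B (1 → 9). Not NE.
(Std-C, Std-B, Std-B): VendorY can switch to Std-A (3 → 7). Not NE.
(Std-C, Std-B, Std-C): VendorY can switch to Std-A (2 → 7). Not NE.
(Std-D, Std-A, Std-B): VendorX gets 7, best alternative 0; VendorY gets 6, best alternative 0; VendorZ gets 9, best alternative 1. No profitable deviation — NE.
(Std-D, Std-A, Std-C): VendorX can switch to Std-C (5 → 7). Not NE.
(Std-D, Std-B, Std-B): VendorX can switch to Std-C (4 → 6). Not NE.
(Std-D, Std-B, Std-C): VendorX can switch to Std-C (6 → 9). Not NE.

The unique pure-strategy Nash equilibrium is (Std-D, Std-A, Std-B).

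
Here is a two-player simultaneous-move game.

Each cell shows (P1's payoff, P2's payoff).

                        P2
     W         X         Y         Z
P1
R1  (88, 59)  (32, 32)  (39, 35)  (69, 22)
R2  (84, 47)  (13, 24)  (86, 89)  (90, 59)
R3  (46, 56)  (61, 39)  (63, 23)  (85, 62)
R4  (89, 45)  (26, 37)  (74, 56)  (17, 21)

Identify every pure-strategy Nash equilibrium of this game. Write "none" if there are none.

P1 against W: payoffs 88, 84, 46, 89 → best response R4.
P1 against X: payoffs 32, 13, 61, 26 → best response R3.
P1 against Y: payoffs 39, 86, 63, 74 → best response R2.
P1 against Z: payoffs 69, 90, 85, 17 → best response R2.
P2 against R1: payoffs 59, 32, 35, 22 → best response W.
P2 against R2: payoffs 47, 24, 89, 59 → best response Y.
P2 against R3: payoffs 56, 39, 23, 62 → best response Z.
P2 against R4: payoffs 45, 37, 56, 21 → best response Y.
Mutual best responses: (R2, Y).

Pure NE: (R2, Y)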